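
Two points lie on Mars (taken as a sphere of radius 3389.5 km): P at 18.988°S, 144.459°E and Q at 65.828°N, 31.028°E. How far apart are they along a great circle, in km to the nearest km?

Let φ₁ = -0.3314 rad, φ₂ = 1.1489 rad, and Δλ = -1.9797 rad.
cos c = sin φ₁ sin φ₂ + cos φ₁ cos φ₂ cos Δλ = (-0.3254)(0.9123) + (0.9456)(0.4095)(-0.3976) = -0.45081,
so c = arccos(-0.45081) = 2.03847 rad.
Distance = R·c = 3389.5 × 2.0385 ≈ 6909 km.

6909 km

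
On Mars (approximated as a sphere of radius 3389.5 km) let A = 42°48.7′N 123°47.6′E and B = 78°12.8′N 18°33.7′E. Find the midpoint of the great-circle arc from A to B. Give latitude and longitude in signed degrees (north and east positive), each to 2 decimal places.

Central angle δ = 0.8945 rad. Interpolating on the sphere with fraction f = 0.5:
P = [sin((1−f)δ)·A + sin(fδ)·B] / sin δ = 0.5545·A + 0.5545·B in Cartesian coordinates,
giving P = (-0.1189, 0.3741, 0.9197), i.e. latitude 66.89°, longitude 107.63°.

66.89°, 107.63°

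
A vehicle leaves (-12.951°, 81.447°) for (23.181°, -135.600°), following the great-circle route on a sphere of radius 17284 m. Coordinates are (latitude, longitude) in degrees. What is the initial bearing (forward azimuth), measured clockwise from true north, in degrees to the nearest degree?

68°

Δλ = 142.953° = 2.4950 rad.
y = sin Δλ · cos φ₂ = (0.6025)(0.9193) = 0.5538
x = cos φ₁ sin φ₂ − sin φ₁ cos φ₂ cos Δλ = (0.9746)(0.3936) − (-0.2241)(0.9193)(-0.7981) = 0.2192
θ = atan2(y, x) = 68.41°, so the bearing is 68°.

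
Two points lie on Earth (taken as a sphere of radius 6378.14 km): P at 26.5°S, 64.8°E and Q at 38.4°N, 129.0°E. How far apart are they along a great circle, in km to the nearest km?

In radians: φ₁ = -0.4625, φ₂ = 0.6702, Δλ = 64.200° = 1.1205 rad.
cos c = sin φ₁ sin φ₂ + cos φ₁ cos φ₂ cos Δλ = (-0.4462)(0.6211) + (0.8949)(0.7837)(0.4352) = 0.02810,
so c = arccos(0.02810) = 1.54270 rad.
Distance = R·c = 6378.14 × 1.5427 ≈ 9840 km.

9840 km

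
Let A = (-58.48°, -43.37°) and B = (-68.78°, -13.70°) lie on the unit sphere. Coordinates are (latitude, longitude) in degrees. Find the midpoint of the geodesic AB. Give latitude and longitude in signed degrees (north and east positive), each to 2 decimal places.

-64.37°, -31.29°

The central angle between A and B is δ = 0.2871 rad.
With f = 0.5, the slerp weights are sin((1−f)δ)/sin δ = 0.5052 and sin(fδ)/sin δ = 0.5052.
Weighted sum of the unit vectors: (0.5052)·(0.3800,-0.3590,-0.8525) + (0.5052)·(0.3517,-0.0857,-0.9322) = (0.3696, -0.2247, -0.9016).
Converting back: φ = atan2(z, √(x²+y²)) = -64.37°, λ = atan2(y, x) = -31.29°.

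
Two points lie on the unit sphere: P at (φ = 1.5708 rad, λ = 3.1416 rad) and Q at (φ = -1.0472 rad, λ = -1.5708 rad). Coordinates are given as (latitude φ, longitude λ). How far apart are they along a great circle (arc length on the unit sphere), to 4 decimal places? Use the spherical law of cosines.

2.6180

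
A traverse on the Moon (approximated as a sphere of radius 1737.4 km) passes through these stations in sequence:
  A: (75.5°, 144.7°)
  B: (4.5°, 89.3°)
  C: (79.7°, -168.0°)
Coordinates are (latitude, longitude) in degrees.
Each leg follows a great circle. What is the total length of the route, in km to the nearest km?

Leg A→B: central angle 1.3513 rad, distance 2347.8 km.
Leg B→C: central angle 1.5328 rad, distance 2663.1 km.
Total: 2347.8 + 2663.1 ≈ 5011 km.

5011 km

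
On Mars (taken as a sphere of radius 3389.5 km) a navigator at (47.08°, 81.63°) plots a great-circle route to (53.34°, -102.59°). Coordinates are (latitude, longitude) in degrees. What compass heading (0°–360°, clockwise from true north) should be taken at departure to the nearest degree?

Δλ = 175.780° = 3.0679 rad.
y = sin Δλ · cos φ₂ = (0.0736)(0.5971) = 0.0439
x = cos φ₁ sin φ₂ − sin φ₁ cos φ₂ cos Δλ = (0.6810)(0.8022) − (0.7323)(0.5971)(-0.9973) = 0.9823
θ = atan2(y, x) = 2.56°, so the bearing is 3°.

3°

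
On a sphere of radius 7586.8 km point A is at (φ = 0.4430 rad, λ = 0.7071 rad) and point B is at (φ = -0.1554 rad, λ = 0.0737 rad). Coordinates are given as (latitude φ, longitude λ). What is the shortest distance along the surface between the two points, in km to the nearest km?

In radians: φ₁ = 0.4430, φ₂ = -0.1554, Δλ = -36.291° = -0.6334 rad.
cos c = sin φ₁ sin φ₂ + cos φ₁ cos φ₂ cos Δλ = (0.4287)(-0.1548) + (0.9035)(0.9879)(0.8060) = 0.65309,
so c = arccos(0.65309) = 0.85913 rad.
Distance = R·c = 7586.8 × 0.8591 ≈ 6518 km.

6518 km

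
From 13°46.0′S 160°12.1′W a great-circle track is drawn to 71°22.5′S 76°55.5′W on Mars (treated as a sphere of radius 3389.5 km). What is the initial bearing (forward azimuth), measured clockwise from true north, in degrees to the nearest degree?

Δλ = 83.277° = 1.4535 rad.
y = sin Δλ · cos φ₂ = (0.9931)(0.3194) = 0.3172
x = cos φ₁ sin φ₂ − sin φ₁ cos φ₂ cos Δλ = (0.9713)(-0.9476) − (-0.2380)(0.3194)(0.1171) = -0.9115
θ = atan2(y, x) = 160.81°, so the bearing is 161°.

161°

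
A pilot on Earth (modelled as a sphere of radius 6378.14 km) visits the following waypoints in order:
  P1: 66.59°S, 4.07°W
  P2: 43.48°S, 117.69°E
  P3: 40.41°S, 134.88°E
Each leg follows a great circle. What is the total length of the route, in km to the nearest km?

Leg P1→P2: central angle 1.0705 rad, distance 6827.6 km.
Leg P2→P3: central angle 0.2290 rad, distance 1460.9 km.
Total: 6827.6 + 1460.9 ≈ 8288 km.

8288 km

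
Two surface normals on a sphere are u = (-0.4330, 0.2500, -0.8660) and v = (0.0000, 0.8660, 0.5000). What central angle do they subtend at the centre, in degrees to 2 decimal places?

102.50°

u·v = -0.2165; |u| = 1.0000, |v| = 1.0000.
cos θ = (u·v)/(|u||v|) = -0.2165, so θ = 102.50°.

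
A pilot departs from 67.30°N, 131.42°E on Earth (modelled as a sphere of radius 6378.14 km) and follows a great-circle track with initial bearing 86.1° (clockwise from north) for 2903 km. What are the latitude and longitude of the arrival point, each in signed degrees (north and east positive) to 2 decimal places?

57.16°, -174.61°

Angular distance δ = d/R = 2903/6378.14 = 0.45515 rad; initial bearing θ = 1.5027 rad.
sin φ₂ = sin φ₁ cos δ + cos φ₁ sin δ cos θ = (0.9225)(0.8982) + (0.3859)(0.4396)(0.0680) = 0.8402, so φ₂ = 57.16°.
Δλ = atan2(sin θ sin δ cos φ₁, cos δ − sin φ₁ sin φ₂) = atan2(0.1692, 0.1231) = 53.967°.
λ₂ = 131.420° + 53.967° = 185.39° → -174.61° after wrapping to (−180°, 180°].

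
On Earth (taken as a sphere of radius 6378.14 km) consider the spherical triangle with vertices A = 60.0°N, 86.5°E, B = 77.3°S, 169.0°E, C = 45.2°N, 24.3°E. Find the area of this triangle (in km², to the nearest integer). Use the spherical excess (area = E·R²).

95015037 km²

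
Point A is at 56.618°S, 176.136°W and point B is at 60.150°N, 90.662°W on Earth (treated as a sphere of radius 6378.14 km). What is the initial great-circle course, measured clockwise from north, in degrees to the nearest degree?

44°

With φ₁ = -0.9882, φ₂ = 1.0498, Δλ = 1.4918 rad, the forward-azimuth formula gives
θ = atan2( sin Δλ cos φ₂ , cos φ₁ sin φ₂ − sin φ₁ cos φ₂ cos Δλ ) = atan2(0.4962, 0.5100) = 44.21°.
So the initial bearing is 44°.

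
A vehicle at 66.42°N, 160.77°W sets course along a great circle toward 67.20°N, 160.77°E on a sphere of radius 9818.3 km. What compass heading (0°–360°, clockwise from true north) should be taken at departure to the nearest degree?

With φ₁ = 1.1592, φ₂ = 1.1729, Δλ = -0.6713 rad, the forward-azimuth formula gives
θ = atan2( sin Δλ cos φ₂ , cos φ₁ sin φ₂ − sin φ₁ cos φ₂ cos Δλ ) = atan2(-0.2410, 0.0907) = -69.38°.
Adding 360° brings this into [0°, 360°): 291°.

291°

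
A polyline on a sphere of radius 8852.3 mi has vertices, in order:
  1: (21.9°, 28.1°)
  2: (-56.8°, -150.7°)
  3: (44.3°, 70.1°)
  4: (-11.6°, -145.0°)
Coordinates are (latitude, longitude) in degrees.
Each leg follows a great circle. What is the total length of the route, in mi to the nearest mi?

Leg 1→2: central angle 2.5323 rad, distance 22416.5 mi.
Leg 2→3: central angle 2.6489 rad, distance 23448.9 mi.
Leg 3→4: central angle 2.3660 rad, distance 20944.7 mi.
Total: 22416.5 + 23448.9 + 20944.7 ≈ 66810 mi.

66810 mi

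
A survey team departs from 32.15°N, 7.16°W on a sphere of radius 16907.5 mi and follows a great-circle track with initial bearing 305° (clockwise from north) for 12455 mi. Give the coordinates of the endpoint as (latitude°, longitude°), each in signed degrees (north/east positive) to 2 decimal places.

46.09°, -59.67°

Angular distance δ = d/R = 12455/16907.5 = 0.73666 rad; initial bearing θ = 5.3233 rad.
sin φ₂ = sin φ₁ cos δ + cos φ₁ sin δ cos θ = (0.5321)(0.7407) + (0.8467)(0.6718)(0.5736) = 0.7204, so φ₂ = 46.09°.
Δλ = atan2(sin θ sin δ cos φ₁, cos δ − sin φ₁ sin φ₂) = atan2(-0.4659, 0.3574) = -52.512°.
λ₂ = -7.160° − 52.512° = -59.67°.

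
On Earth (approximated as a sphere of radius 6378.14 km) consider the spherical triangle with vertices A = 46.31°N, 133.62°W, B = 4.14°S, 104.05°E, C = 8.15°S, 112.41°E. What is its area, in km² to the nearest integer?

9641603 km²

Side lengths (central angles): a = 0.1610, b = 1.9609, c = 2.0050 rad; semiperimeter s = 2.0635.
By l'Huilier's theorem, tan(E/4) = √[tan(s/2) tan((s−a)/2) tan((s−b)/2) tan((s−c)/2)], giving spherical excess E = 0.2370 rad.
Area = E·R² = 0.2370 × (6378.14)² ≈ 9641603 km².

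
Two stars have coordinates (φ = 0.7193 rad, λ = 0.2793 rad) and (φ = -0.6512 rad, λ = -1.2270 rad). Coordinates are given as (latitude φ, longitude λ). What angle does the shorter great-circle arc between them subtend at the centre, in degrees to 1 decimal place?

Let φ₁ = 0.7193 rad, φ₂ = -0.6512 rad, and Δλ = -1.5063 rad.
Haversine: a = sin²(Δφ/2) + cos φ₁ cos φ₂ sin²(Δλ/2) = 0.4005 + (0.7523)(0.7954)(0.4678) = 0.68040.
Central angle c = 2·arcsin(√a) = 1.93992 rad.
So the angular separation is 111.1°.

111.1°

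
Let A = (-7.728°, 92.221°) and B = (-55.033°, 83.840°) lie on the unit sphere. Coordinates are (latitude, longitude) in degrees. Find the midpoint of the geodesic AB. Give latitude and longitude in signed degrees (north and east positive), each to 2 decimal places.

-31.44°, 89.15°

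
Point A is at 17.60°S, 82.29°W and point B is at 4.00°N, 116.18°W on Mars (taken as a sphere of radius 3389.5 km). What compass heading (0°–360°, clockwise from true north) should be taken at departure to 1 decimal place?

With φ₁ = -0.3072, φ₂ = 0.0698, Δλ = -0.5915 rad, the forward-azimuth formula gives
θ = atan2( sin Δλ cos φ₂ , cos φ₁ sin φ₂ − sin φ₁ cos φ₂ cos Δλ ) = atan2(-0.5562, 0.3169) = -60.33°.
Adding 360° brings this into [0°, 360°): 299.7°.

299.7°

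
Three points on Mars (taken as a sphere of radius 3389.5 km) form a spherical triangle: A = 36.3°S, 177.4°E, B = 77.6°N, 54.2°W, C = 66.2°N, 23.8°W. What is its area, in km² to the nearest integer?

Side lengths (central angles): a = 0.2522, b = 2.5771, c = 2.3264 rad; semiperimeter s = 2.5779.
By l'Huilier's theorem, tan(E/4) = √[tan(s/2) tan((s−a)/2) tan((s−b)/2) tan((s−c)/2)], giving spherical excess E = 0.0764 rad.
Area = E·R² = 0.0764 × (3389.5)² ≈ 877892 km².

877892 km²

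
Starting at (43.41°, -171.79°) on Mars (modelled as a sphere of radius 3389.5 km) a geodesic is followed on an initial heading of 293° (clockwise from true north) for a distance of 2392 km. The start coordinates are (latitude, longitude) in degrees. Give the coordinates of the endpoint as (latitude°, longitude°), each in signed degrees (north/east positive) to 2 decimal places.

45.01°, 130.60°

Angular distance δ = d/R = 2392/3389.5 = 0.70571 rad; initial bearing θ = 5.1138 rad.
sin φ₂ = sin φ₁ cos δ + cos φ₁ sin δ cos θ = (0.6872)(0.7612) + (0.7265)(0.6486)(0.3907) = 0.7072, so φ₂ = 45.01°.
Δλ = atan2(sin θ sin δ cos φ₁, cos δ − sin φ₁ sin φ₂) = atan2(-0.4337, 0.2752) = -57.606°.
λ₂ = -171.790° − 57.606° = -229.40° → 130.60° after wrapping to (−180°, 180°].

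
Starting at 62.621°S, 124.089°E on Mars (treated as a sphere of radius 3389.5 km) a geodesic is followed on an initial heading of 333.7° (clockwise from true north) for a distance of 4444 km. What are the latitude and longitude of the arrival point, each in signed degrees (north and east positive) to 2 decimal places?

9.81°, 98.33°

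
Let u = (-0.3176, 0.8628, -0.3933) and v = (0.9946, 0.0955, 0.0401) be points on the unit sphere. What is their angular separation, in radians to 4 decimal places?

1.8227 rad

u·v = -0.2493; |u| = 1.0000, |v| = 1.0000.
cos θ = (u·v)/(|u||v|) = -0.2493, so θ = 1.8227 rad.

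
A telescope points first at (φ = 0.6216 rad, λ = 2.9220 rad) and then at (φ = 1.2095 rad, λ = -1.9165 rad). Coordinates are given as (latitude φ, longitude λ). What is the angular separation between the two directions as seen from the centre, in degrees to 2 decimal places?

54.49°

With latitudes φ₁ = 35.615°, φ₂ = 69.299° and longitude difference Δλ = 82.774°:
Haversine: a = sin²(Δφ/2) + cos φ₁ cos φ₂ sin²(Δλ/2) = 0.0839 + (0.8129)(0.3535)(0.4371) = 0.20956.
Central angle c = 2·arcsin(√a) = 0.95098 rad.
So the angular separation is 54.49°.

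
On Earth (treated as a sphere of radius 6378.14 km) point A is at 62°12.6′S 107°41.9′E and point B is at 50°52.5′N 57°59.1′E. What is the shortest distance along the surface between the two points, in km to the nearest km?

Let φ₁ = -1.0858 rad, φ₂ = 0.8879 rad, and Δλ = -0.8677 rad.
cos c = sin φ₁ sin φ₂ + cos φ₁ cos φ₂ cos Δλ = (-0.8847)(0.7758) + (0.4662)(0.6310)(0.6466) = -0.49606,
so c = arccos(-0.49606) = 2.08985 rad.
Distance = R·c = 6378.14 × 2.0899 ≈ 13329 km.

13329 km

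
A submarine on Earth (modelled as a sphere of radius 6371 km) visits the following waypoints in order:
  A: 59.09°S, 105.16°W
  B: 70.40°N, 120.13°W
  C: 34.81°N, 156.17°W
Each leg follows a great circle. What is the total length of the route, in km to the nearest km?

18950 km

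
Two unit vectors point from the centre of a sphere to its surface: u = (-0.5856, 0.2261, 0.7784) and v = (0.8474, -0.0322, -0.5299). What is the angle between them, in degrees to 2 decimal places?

u·v = -0.9160; |u| = 1.0000, |v| = 1.0000.
cos θ = (u·v)/(|u||v|) = -0.9161, so θ = 156.36°.

156.36°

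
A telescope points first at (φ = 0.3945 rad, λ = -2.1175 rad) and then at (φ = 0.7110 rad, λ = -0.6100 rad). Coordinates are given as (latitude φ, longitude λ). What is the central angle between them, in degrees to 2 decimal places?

72.84°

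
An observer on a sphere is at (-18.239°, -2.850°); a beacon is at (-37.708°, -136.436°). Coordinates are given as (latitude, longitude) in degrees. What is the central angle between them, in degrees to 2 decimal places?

109.06°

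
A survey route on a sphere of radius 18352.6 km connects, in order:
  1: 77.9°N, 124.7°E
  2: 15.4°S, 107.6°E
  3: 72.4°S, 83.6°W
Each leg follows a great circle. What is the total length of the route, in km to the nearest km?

59480 km

Leg 1→2: central angle 1.6373 rad, distance 30049.5 km.
Leg 2→3: central angle 1.6036 rad, distance 29430.9 km.
Total: 30049.5 + 29430.9 ≈ 59480 km.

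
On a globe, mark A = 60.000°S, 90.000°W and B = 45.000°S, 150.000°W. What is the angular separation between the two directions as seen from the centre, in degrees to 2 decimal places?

37.89°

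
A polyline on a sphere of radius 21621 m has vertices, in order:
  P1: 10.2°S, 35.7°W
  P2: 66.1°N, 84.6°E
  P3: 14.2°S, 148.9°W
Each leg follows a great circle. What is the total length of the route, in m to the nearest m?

86242 m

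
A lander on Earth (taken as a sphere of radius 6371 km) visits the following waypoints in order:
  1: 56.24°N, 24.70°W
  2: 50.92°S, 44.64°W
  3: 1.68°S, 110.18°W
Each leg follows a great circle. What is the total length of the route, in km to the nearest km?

20231 km

Leg 1→2: central angle 1.8924 rad, distance 12056.2 km.
Leg 2→3: central angle 1.2832 rad, distance 8175.1 km.
Total: 12056.2 + 8175.1 ≈ 20231 km.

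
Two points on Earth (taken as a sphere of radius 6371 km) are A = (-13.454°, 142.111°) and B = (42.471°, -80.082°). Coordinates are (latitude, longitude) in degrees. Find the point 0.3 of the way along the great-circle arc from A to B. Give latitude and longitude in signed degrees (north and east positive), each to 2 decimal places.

16.20°, 169.36°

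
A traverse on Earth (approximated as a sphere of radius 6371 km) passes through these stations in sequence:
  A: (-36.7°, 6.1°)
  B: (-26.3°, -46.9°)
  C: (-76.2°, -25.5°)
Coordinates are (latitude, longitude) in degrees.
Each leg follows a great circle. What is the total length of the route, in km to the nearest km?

10761 km

Leg A→B: central angle 0.7991 rad, distance 5091.0 km.
Leg B→C: central angle 0.8900 rad, distance 5670.4 km.
Total: 5091.0 + 5670.4 ≈ 10761 km.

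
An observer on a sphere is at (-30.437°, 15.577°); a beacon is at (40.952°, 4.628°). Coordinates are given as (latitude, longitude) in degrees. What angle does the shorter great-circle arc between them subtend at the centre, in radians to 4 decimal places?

1.2585 rad

Let φ₁ = -0.5312 rad, φ₂ = 0.7147 rad, and Δλ = -0.1911 rad.
Haversine: a = sin²(Δφ/2) + cos φ₁ cos φ₂ sin²(Δλ/2) = 0.3404 + (0.8622)(0.7553)(0.0091) = 0.34636.
Central angle c = 2·arcsin(√a) = 1.25845 rad.
So the angular separation is 1.2585 rad.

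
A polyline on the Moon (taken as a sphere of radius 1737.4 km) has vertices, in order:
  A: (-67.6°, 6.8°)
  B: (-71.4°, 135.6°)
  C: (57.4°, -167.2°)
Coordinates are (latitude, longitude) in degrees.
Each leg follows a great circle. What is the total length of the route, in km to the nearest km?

Leg A→B: central angle 0.6433 rad, distance 1117.7 km.
Leg B→C: central angle 2.3537 rad, distance 4089.4 km.
Total: 1117.7 + 4089.4 ≈ 5207 km.

5207 km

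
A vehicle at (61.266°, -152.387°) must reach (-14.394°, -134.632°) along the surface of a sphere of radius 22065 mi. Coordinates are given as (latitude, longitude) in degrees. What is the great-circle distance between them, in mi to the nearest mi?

Let φ₁ = 1.0693 rad, φ₂ = -0.2512 rad, and Δλ = 0.3099 rad.
cos c = sin φ₁ sin φ₂ + cos φ₁ cos φ₂ cos Δλ = (0.8769)(-0.2486) + (0.4807)(0.9686)(0.9524) = 0.22550,
so c = arccos(0.22550) = 1.34334 rad.
Distance = R·c = 22065 × 1.3433 ≈ 29641 mi.

29641 mi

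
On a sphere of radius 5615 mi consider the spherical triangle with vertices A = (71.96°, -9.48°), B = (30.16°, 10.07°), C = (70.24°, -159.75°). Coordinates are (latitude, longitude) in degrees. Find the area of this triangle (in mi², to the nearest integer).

Side lengths (central angles): a = 1.3846, b = 0.6369, c = 0.7524 rad; semiperimeter s = 1.3870.
By l'Huilier's theorem, tan(E/4) = √[tan(s/2) tan((s−a)/2) tan((s−b)/2) tan((s−c)/2)], giving spherical excess E = 0.0451 rad.
Area = E·R² = 0.0451 × (5615)² ≈ 1420985 mi².

1420985 mi²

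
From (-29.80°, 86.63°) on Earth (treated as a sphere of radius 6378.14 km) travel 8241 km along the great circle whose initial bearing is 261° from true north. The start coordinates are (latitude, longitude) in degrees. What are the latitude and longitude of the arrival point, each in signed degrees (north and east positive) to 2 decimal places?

-15.50°, 6.43°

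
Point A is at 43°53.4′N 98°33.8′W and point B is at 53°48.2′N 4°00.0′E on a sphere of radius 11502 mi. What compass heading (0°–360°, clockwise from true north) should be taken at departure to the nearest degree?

Δλ = 102.563° = 1.7901 rad.
y = sin Δλ · cos φ₂ = (0.9761)(0.5906) = 0.5764
x = cos φ₁ sin φ₂ − sin φ₁ cos φ₂ cos Δλ = (0.7207)(0.8070) − (0.6933)(0.5906)(-0.2175) = 0.6706
θ = atan2(y, x) = 40.68°, so the bearing is 41°.

41°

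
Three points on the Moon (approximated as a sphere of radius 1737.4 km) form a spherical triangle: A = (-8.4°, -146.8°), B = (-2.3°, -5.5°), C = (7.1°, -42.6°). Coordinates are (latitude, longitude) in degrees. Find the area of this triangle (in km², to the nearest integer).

1565208 km²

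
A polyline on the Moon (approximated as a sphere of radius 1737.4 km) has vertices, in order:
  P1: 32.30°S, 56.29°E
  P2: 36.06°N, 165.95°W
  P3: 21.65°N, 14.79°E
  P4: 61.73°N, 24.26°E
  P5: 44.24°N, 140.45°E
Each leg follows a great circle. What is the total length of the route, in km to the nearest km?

11230 km

Leg P1→P2: central angle 2.5329 rad, distance 4400.7 km.
Leg P2→P3: central angle 2.1343 rad, distance 3708.1 km.
Leg P3→P4: central angle 0.7088 rad, distance 1231.5 km.
Leg P4→P5: central angle 1.0875 rad, distance 1889.4 km.
Total: 4400.7 + 3708.1 + 1231.5 + 1889.4 ≈ 11230 km.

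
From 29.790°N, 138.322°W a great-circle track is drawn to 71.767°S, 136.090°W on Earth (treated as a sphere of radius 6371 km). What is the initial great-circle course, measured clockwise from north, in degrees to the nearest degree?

With φ₁ = 0.5199, φ₂ = -1.2526, Δλ = 0.0390 rad, the forward-azimuth formula gives
θ = atan2( sin Δλ cos φ₂ , cos φ₁ sin φ₂ − sin φ₁ cos φ₂ cos Δλ ) = atan2(0.0122, -0.9796) = 179.29°.
So the initial bearing is 179°.

179°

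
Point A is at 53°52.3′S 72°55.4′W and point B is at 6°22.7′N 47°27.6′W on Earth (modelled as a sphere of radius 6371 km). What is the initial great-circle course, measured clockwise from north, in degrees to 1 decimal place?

28.4°

Δλ = 25.463° = 0.4444 rad.
y = sin Δλ · cos φ₂ = (0.4299)(0.9938) = 0.4273
x = cos φ₁ sin φ₂ − sin φ₁ cos φ₂ cos Δλ = (0.5896)(0.1111) − (-0.8077)(0.9938)(0.9029) = 0.7902
θ = atan2(y, x) = 28.40°, so the bearing is 28.4°.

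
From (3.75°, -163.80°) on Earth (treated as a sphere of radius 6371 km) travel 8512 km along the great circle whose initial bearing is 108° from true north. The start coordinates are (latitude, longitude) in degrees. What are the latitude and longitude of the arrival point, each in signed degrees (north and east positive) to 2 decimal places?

-16.54°, -89.03°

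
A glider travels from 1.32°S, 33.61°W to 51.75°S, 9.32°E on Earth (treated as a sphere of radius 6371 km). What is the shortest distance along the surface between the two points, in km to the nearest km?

6881 km

In radians: φ₁ = -0.0230, φ₂ = -0.9032, Δλ = 42.930° = 0.7493 rad.
cos c = sin φ₁ sin φ₂ + cos φ₁ cos φ₂ cos Δλ = (-0.0230)(-0.7853) + (0.9997)(0.6191)(0.7322) = 0.47126,
so c = arccos(0.47126) = 1.08007 rad.
Distance = R·c = 6371 × 1.0801 ≈ 6881 km.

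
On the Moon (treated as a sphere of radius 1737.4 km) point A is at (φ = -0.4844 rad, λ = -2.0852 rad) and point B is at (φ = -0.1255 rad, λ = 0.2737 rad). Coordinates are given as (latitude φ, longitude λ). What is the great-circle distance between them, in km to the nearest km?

3771 km

Let φ₁ = -0.4844 rad, φ₂ = -0.1255 rad, and Δλ = 2.3589 rad.
cos c = sin φ₁ sin φ₂ + cos φ₁ cos φ₂ cos Δλ = (-0.4657)(-0.1252) + (0.8850)(0.9921)(-0.7090) = -0.56422,
so c = arccos(-0.56422) = 2.17029 rad.
Distance = R·c = 1737.4 × 2.1703 ≈ 3771 km.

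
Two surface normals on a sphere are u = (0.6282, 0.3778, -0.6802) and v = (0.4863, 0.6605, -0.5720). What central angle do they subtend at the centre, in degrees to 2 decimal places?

u·v = 0.9441; |u| = 1.0000, |v| = 1.0000.
cos θ = (u·v)/(|u||v|) = 0.9441, so θ = 19.24°.

19.24°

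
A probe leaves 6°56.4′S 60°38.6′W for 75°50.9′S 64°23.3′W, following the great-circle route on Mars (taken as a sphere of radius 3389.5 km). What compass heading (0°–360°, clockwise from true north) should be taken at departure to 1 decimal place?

Δλ = -3.745° = -0.0654 rad.
y = sin Δλ · cos φ₂ = (-0.0653)(0.2445) = -0.0160
x = cos φ₁ sin φ₂ − sin φ₁ cos φ₂ cos Δλ = (0.9927)(-0.9697) − (-0.1208)(0.2445)(0.9979) = -0.9331
θ = atan2(y, x) = -179.02°; adding 360° gives 181.0°.

181.0°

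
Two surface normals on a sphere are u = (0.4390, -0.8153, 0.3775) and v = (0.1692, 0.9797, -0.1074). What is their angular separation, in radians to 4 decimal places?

u·v = -0.7650; |u| = 1.0000, |v| = 1.0000.
cos θ = (u·v)/(|u||v|) = -0.7650, so θ = 2.4419 rad.

2.4419 rad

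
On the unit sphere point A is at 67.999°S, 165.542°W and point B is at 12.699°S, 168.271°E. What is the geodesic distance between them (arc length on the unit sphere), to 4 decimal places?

In radians: φ₁ = -1.1868, φ₂ = -0.2216, Δλ = -26.187° = -0.4570 rad.
cos c = sin φ₁ sin φ₂ + cos φ₁ cos φ₂ cos Δλ = (-0.9272)(-0.2198) + (0.3746)(0.9755)(0.8974) = 0.53177,
so c = arccos(0.53177) = 1.01011 rad.
On the unit sphere the arc length equals the central angle: 1.0101.

1.0101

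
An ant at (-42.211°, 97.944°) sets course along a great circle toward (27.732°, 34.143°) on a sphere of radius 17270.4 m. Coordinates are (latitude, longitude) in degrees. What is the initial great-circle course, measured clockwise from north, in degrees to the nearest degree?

307°

With φ₁ = -0.7367, φ₂ = 0.4840, Δλ = -1.1135 rad, the forward-azimuth formula gives
θ = atan2( sin Δλ cos φ₂ , cos φ₁ sin φ₂ − sin φ₁ cos φ₂ cos Δλ ) = atan2(-0.7942, 0.6072) = -52.60°.
Adding 360° brings this into [0°, 360°): 307°.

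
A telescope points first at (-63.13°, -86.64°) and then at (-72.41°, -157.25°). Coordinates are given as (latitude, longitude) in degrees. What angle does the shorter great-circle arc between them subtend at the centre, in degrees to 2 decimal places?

Let φ₁ = -1.1018 rad, φ₂ = -1.2638 rad, and Δλ = -1.2324 rad.
cos c = sin φ₁ sin φ₂ + cos φ₁ cos φ₂ cos Δλ = (-0.8920)(-0.9532) + (0.4520)(0.3022)(0.3320) = 0.89567,
so c = arccos(0.89567) = 0.46086 rad.
So the angular separation is 26.41°.

26.41°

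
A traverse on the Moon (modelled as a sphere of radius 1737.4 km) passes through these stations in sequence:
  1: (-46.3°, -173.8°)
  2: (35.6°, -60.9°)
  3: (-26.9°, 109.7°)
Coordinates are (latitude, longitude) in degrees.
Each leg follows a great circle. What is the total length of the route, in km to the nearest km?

Leg 1→2: central angle 2.2646 rad, distance 3934.5 km.
Leg 2→3: central angle 2.9351 rad, distance 5099.5 km.
Total: 3934.5 + 5099.5 ≈ 9034 km.

9034 km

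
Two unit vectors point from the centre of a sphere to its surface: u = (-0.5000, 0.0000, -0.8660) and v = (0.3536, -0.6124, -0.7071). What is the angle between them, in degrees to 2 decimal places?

u·v = 0.4355; |u| = 1.0000, |v| = 1.0000.
cos θ = (u·v)/(|u||v|) = 0.4355, so θ = 64.18°.

64.18°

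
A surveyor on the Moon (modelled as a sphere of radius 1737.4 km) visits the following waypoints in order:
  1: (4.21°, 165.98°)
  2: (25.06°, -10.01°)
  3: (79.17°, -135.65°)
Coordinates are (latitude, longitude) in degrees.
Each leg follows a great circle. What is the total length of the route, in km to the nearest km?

6732 km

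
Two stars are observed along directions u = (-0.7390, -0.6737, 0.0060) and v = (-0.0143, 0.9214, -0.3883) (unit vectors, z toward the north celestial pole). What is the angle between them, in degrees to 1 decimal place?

127.8°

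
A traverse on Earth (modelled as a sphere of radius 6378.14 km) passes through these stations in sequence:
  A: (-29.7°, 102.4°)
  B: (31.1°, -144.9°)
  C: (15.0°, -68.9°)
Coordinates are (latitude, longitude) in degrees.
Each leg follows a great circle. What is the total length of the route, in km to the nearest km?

21528 km

Leg A→B: central angle 2.1447 rad, distance 13679.5 km.
Leg B→C: central angle 1.2305 rad, distance 7848.2 km.
Total: 13679.5 + 7848.2 ≈ 21528 km.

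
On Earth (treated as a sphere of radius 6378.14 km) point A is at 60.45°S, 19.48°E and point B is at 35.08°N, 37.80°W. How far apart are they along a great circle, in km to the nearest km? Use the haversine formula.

11841 km

With latitudes φ₁ = -60.450°, φ₂ = 35.080° and longitude difference Δλ = -57.280°:
Haversine: a = sin²(Δφ/2) + cos φ₁ cos φ₂ sin²(Δλ/2) = 0.5482 + (0.4932)(0.8184)(0.2297) = 0.64090.
Central angle c = 2·arcsin(√a) = 1.85647 rad.
Distance = R·c = 6378.14 × 1.8565 ≈ 11841 km.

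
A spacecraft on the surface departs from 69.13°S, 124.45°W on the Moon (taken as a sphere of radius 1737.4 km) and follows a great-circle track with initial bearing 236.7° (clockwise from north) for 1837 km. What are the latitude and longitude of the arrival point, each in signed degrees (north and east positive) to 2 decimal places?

-39.00°, 125.07°

Angular distance δ = d/R = 1837/1737.4 = 1.05733 rad; initial bearing θ = 4.1312 rad.
sin φ₂ = sin φ₁ cos δ + cos φ₁ sin δ cos θ = (-0.9344)(0.4912) + (0.3562)(0.8710)(-0.5490) = -0.6293, so φ₂ = -39.00°.
Δλ = atan2(sin θ sin δ cos φ₁, cos δ − sin φ₁ sin φ₂) = atan2(-0.2594, -0.0968) = -110.477°.
λ₂ = -124.450° − 110.477° = -234.93° → 125.07° after wrapping to (−180°, 180°].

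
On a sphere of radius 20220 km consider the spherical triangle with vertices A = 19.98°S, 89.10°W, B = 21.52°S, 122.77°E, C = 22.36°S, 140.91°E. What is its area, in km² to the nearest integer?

Side lengths (central angles): a = 0.2939, b = 2.0137, c = 2.2359 rad; semiperimeter s = 2.2717.
By l'Huilier's theorem, tan(E/4) = √[tan(s/2) tan((s−a)/2) tan((s−b)/2) tan((s−c)/2)], giving spherical excess E = 0.3480 rad.
Area = E·R² = 0.3480 × (20220)² ≈ 142260897 km².

142260897 km²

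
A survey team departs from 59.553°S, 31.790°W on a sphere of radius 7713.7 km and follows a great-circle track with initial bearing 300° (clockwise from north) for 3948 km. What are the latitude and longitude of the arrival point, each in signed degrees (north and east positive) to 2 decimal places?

-38.87°, -64.80°

Angular distance δ = d/R = 3948/7713.7 = 0.51182 rad; initial bearing θ = 5.2360 rad.
sin φ₂ = sin φ₁ cos δ + cos φ₁ sin δ cos θ = (-0.8621)(0.8719) + (0.5067)(0.4898)(0.5000) = -0.6275, so φ₂ = -38.87°.
Δλ = atan2(sin θ sin δ cos φ₁, cos δ − sin φ₁ sin φ₂) = atan2(-0.2149, 0.3309) = -33.008°.
λ₂ = -31.790° − 33.008° = -64.80°.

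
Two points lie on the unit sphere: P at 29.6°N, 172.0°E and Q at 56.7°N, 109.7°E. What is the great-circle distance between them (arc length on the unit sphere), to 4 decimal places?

0.8831

With latitudes φ₁ = 29.600°, φ₂ = 56.700° and longitude difference Δλ = -62.300°:
cos c = sin φ₁ sin φ₂ + cos φ₁ cos φ₂ cos Δλ = (0.4939)(0.8358) + (0.8695)(0.5490)(0.4648) = 0.63474,
so c = arccos(0.63474) = 0.88312 rad.
On the unit sphere the arc length equals the central angle: 0.8831.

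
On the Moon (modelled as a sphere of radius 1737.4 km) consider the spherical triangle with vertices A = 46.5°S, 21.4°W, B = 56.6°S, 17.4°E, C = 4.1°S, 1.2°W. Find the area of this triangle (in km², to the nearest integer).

Side lengths (central angles): a = 0.9520, b = 0.8007, c = 0.4490 rad; semiperimeter s = 1.1008.
By l'Huilier's theorem, tan(E/4) = √[tan(s/2) tan((s−a)/2) tan((s−b)/2) tan((s−c)/2)], giving spherical excess E = 0.1933 rad.
Area = E·R² = 0.1933 × (1737.4)² ≈ 583392 km².

583392 km²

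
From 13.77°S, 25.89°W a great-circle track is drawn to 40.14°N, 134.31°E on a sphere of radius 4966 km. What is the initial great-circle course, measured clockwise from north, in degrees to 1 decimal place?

Δλ = 160.200° = 2.7960 rad.
y = sin Δλ · cos φ₂ = (0.3387)(0.7645) = 0.2590
x = cos φ₁ sin φ₂ − sin φ₁ cos φ₂ cos Δλ = (0.9713)(0.6447) − (-0.2380)(0.7645)(-0.9409) = 0.4549
θ = atan2(y, x) = 29.65°, so the bearing is 29.6°.

29.6°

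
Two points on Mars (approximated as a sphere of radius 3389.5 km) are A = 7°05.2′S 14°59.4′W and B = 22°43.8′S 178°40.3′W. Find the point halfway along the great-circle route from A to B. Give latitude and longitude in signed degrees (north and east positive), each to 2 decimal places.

-61.18°, -82.52°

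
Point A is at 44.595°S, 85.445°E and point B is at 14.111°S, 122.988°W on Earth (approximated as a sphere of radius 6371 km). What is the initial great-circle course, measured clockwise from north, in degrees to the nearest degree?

149°

Δλ = 151.567° = 2.6453 rad.
y = sin Δλ · cos φ₂ = (0.4761)(0.9698) = 0.4618
x = cos φ₁ sin φ₂ − sin φ₁ cos φ₂ cos Δλ = (0.7121)(-0.2438) − (-0.7021)(0.9698)(-0.8794) = -0.7724
θ = atan2(y, x) = 149.13°, so the bearing is 149°.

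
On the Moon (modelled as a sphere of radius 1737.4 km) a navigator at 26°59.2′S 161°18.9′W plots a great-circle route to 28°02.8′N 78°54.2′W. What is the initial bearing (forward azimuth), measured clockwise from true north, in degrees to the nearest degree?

With φ₁ = -0.4710, φ₂ = 0.4895, Δλ = 1.4384 rad, the forward-azimuth formula gives
θ = atan2( sin Δλ cos φ₂ , cos φ₁ sin φ₂ − sin φ₁ cos φ₂ cos Δλ ) = atan2(0.8748, 0.4719) = 61.66°.
So the initial bearing is 62°.

62°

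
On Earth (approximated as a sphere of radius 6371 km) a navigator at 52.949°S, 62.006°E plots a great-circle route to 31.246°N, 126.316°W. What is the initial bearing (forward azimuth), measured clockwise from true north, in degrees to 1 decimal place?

With φ₁ = -0.9241, φ₂ = 0.5453, Δλ = 2.9963 rad, the forward-azimuth formula gives
θ = atan2( sin Δλ cos φ₂ , cos φ₁ sin φ₂ − sin φ₁ cos φ₂ cos Δλ ) = atan2(0.1237, -0.3626) = 161.16°.
So the initial bearing is 161.2°.

161.2°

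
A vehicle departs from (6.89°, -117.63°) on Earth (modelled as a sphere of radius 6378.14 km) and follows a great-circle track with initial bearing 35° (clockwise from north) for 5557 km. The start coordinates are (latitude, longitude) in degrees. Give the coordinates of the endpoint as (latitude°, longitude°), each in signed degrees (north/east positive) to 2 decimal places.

Angular distance δ = d/R = 5557/6378.14 = 0.87126 rad; initial bearing θ = 0.6109 rad.
sin φ₂ = sin φ₁ cos δ + cos φ₁ sin δ cos θ = (0.1200)(0.6439) + (0.9928)(0.7651)(0.8192) = 0.6995, so φ₂ = 44.39°.
Δλ = atan2(sin θ sin δ cos φ₁, cos δ − sin φ₁ sin φ₂) = atan2(0.4357, 0.5600) = 37.886°.
λ₂ = -117.630° + 37.886° = -79.74°.

44.39°, -79.74°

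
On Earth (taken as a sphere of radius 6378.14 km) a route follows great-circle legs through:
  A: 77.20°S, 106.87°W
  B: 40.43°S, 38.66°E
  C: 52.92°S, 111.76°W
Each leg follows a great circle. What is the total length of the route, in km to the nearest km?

Leg A→B: central angle 1.0548 rad, distance 6727.9 km.
Leg B→C: central angle 1.4523 rad, distance 9262.8 km.
Total: 6727.9 + 9262.8 ≈ 15991 km.

15991 km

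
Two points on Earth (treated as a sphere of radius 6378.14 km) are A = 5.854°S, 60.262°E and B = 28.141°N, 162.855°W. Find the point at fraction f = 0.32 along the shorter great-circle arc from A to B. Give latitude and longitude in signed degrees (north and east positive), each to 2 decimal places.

The central angle between A and B is δ = 2.3301 rad.
With f = 0.32, the slerp weights are sin((1−f)δ)/sin δ = 1.3786 and sin(fδ)/sin δ = 0.9354.
Weighted sum of the unit vectors: (1.3786)·(0.4934,0.8638,-0.1020) + (0.9354)·(-0.8426,-0.2599,0.4716) = (-0.1079, 0.9476, 0.3006).
Converting back: φ = atan2(z, √(x²+y²)) = 17.49°, λ = atan2(y, x) = 96.50°.

17.49°, 96.50°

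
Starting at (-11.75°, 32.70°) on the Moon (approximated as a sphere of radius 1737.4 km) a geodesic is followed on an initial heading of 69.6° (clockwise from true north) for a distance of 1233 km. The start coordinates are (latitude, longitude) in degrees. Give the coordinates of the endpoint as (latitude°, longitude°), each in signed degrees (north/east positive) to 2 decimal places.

3.89°, 70.44°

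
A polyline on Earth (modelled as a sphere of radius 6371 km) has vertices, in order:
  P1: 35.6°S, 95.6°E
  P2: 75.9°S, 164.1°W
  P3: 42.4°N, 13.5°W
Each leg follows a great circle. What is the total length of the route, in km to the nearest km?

Leg P1→P2: central angle 1.0132 rad, distance 6455.0 km.
Leg P2→P3: central angle 2.5162 rad, distance 16030.5 km.
Total: 6455.0 + 16030.5 ≈ 22485 km.

22485 km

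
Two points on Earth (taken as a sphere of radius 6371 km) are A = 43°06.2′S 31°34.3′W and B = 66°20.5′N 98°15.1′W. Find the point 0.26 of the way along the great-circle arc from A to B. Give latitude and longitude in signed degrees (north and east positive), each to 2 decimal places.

-13.89°, -44.85°

The central angle between A and B is δ = 2.1059 rad.
With f = 0.26, the slerp weights are sin((1−f)δ)/sin δ = 1.1624 and sin(fδ)/sin δ = 0.6052.
Weighted sum of the unit vectors: (1.1624)·(0.6221,-0.3823,-0.6833) + (0.6052)·(-0.0576,-0.3971,0.9160) = (0.6882, -0.6847, -0.2400).
Converting back: φ = atan2(z, √(x²+y²)) = -13.89°, λ = atan2(y, x) = -44.85°.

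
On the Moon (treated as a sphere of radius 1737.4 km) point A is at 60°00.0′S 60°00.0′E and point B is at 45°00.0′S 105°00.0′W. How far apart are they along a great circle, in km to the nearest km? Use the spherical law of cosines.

In radians: φ₁ = -1.0472, φ₂ = -0.7854, Δλ = -165.000° = -2.8798 rad.
cos c = sin φ₁ sin φ₂ + cos φ₁ cos φ₂ cos Δλ = (-0.8660)(-0.7071) + (0.5000)(0.7071)(-0.9659) = 0.27087,
so c = arccos(0.27087) = 1.29650 rad.
Distance = R·c = 1737.4 × 1.2965 ≈ 2253 km.

2253 km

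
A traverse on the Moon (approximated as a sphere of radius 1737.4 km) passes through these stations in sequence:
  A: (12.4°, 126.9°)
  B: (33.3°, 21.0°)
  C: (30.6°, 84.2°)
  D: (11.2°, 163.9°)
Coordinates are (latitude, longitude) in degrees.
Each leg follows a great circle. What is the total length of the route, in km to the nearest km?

Leg A→B: central angle 1.6767 rad, distance 2913.2 km.
Leg B→C: central angle 0.9225 rad, distance 1602.7 km.
Leg C→D: central angle 1.3183 rad, distance 2290.4 km.
Total: 2913.2 + 1602.7 + 2290.4 ≈ 6806 km.

6806 km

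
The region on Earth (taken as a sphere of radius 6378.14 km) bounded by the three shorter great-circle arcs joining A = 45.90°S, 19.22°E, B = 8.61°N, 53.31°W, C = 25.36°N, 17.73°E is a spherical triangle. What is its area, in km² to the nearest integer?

37656931 km²

Side lengths (central angles): a = 1.2085, b = 1.2439, c = 1.4716 rad; semiperimeter s = 1.9620.
By l'Huilier's theorem, tan(E/4) = √[tan(s/2) tan((s−a)/2) tan((s−b)/2) tan((s−c)/2)], giving spherical excess E = 0.9257 rad.
Area = E·R² = 0.9257 × (6378.14)² ≈ 37656931 km².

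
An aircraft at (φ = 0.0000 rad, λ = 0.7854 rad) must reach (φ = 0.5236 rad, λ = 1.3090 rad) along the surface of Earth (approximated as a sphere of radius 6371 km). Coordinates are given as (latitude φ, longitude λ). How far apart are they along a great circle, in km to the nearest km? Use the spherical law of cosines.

Let φ₁ = 0.0000 rad, φ₂ = 0.5236 rad, and Δλ = 0.5236 rad.
cos c = sin φ₁ sin φ₂ + cos φ₁ cos φ₂ cos Δλ = (0.0000)(0.5000) + (1.0000)(0.8660)(0.8660) = 0.75000,
so c = arccos(0.75000) = 0.72274 rad.
Distance = R·c = 6371 × 0.7227 ≈ 4605 km.

4605 km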